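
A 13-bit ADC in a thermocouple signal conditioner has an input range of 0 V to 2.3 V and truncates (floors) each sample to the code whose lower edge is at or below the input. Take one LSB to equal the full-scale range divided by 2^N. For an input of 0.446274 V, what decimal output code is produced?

1589

Span = 2.3 V. LSB = 2.3 V / 2^13 ≈ 280.8 µV.
V_in − V_min = 0.446274 − (0) = 0.446274 V.
Divide by LSB: 0.446274 × 8192/2.3 = 1589.5116.
Truncating gives code 1589.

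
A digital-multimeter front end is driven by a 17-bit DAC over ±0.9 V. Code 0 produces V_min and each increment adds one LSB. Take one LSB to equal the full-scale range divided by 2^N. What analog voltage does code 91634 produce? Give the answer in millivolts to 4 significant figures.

Range = 0.9 − (-0.9) = 1.8 V. LSB = 1.8 V / 2^17.
V_out = V_min + code × LSB = -0.9 V + 91634 × 1.8 V / 131072
      = -0.9 V + 1.25840 V = 0.358401 V.

358.4 mV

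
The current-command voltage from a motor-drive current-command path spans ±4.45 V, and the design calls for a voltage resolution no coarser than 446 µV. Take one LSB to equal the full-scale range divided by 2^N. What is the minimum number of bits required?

15 bits

Span: 4.45 V − (-4.45 V) = 8.9 V.
Required number of levels: 8.9/446 µV = 19955; smallest N with 2^N ≥ that is 15.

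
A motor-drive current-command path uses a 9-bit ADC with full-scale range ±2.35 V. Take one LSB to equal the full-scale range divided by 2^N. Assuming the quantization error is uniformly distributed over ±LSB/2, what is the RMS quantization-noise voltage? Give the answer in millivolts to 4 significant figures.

Span: 2.35 V − (-2.35 V) = 4.7 V.
LSB = 4.7 V ÷ 2^9 = 4.7/512 V = 9.17969 mV.
V_rms = LSB/√12 = 9.17969 mV / √12 = 2.650 mV.

2.650 mV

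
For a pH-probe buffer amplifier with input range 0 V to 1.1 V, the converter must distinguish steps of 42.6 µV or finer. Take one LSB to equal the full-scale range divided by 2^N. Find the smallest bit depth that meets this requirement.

15 bits

Range is 1.1 V.
Levels needed ≥ 1.1/42.6 µV = 25820. 2^15 = 32768 suffices, so N_min = 15.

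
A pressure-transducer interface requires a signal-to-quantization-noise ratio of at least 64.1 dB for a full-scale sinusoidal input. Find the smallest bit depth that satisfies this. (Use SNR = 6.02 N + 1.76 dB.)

Solving 6.02 N ≥ 64.1 − 1.76: N ≥ 10.355. Round up → N = 11.

11 bits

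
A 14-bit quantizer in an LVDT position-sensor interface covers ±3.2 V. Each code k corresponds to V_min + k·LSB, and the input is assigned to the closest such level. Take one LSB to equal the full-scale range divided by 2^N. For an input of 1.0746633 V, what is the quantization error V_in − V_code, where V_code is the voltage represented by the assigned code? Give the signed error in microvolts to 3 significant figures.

+53.9 µV

Full-scale range = 3.2 V − (-3.2 V) = 6.4 V. LSB = 6.4 V / 2^14 ≈ 390.6 µV.
Position in LSBs: (1.0746633 − (-3.2)) × 16384/6.4 = 10943.1380; rounding gives k = 10943.
V_code = V_min + k × range/2^14 = -3.2 + 10943 × 6.4/16384 = 1.0746093750 V.
Error = V_in − V_code = 1.0746633 − (1.0746093750) = +53.9 µV.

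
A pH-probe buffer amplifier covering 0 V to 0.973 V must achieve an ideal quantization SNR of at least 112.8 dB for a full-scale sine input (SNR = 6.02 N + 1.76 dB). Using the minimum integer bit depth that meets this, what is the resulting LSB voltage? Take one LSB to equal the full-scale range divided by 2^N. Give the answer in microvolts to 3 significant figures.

1.86 µV

Range is 0.973 V.
Required N = ⌈(112.8 − 1.76)/6.02⌉ = ⌈18.445⌉ = 19.
LSB = 0.973 V ÷ 2^19 = 0.973/524288 V = 1.86 µV.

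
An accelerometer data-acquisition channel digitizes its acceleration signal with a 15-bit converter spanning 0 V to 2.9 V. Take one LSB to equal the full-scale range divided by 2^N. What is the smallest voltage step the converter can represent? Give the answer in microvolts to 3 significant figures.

Span = 2.9 V.
There are 2^15 = 32768 steps.
LSB = 2.9 V ÷ 2^15 = 2.9/32768 V = 88.5 µV.

88.5 µV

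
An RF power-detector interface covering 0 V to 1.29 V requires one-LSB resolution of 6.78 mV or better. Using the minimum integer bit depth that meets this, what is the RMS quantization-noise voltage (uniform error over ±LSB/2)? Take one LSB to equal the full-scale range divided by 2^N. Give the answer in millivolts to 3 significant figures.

1.45 mV

Span = 1.29 V.
1.29 V / 6.78 mV = 190.3. Since 2^7 = 128 and 2^8 = 256, N = 8.
LSB = 1.29 V ÷ 2^8 = 1.29/256 V = 5.0391 mV.
σ_q = LSB/√12 = 5.0391 mV/3.4641 = 1.45 mV.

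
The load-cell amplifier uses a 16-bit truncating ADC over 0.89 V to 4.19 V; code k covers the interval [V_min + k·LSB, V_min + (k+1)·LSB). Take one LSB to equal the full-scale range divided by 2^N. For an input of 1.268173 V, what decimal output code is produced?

The full-scale span is 4.19 − (0.89) = 3.3 V. LSB = 3.3 V / 2^16 ≈ 50.35 µV.
V_in − V_min = 1.268173 − (0.89) = 0.378173 V.
Divide by LSB: 0.378173 × 65536/3.3 = 7510.2866.
Truncating gives code 7510.

7510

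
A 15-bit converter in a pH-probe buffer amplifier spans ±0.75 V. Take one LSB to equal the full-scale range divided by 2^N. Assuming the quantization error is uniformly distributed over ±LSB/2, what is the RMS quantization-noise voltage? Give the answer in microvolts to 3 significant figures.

Span: 0.75 V − (-0.75 V) = 1.5 V.
Step size = 1.5/32768 V = 45.776 µV.
V_rms = LSB/√12 = 45.776 µV / √12 = 13.2 µV.

13.2 µV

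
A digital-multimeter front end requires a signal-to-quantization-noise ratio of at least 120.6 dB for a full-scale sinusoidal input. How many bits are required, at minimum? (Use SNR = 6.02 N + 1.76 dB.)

N ≥ (120.6 − 1.76)/6.02 = 19.741 → N_min = 20.

20 bits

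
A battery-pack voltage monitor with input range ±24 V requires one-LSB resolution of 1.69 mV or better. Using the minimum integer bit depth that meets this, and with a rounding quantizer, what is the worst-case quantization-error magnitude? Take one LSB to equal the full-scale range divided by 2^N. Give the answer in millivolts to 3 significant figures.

The full-scale span is 24 − (-24) = 48 V.
Need 2^N ≥ 48 V / 1.69 mV = 28400 → N_min = 15.
One LSB is 48 V / 32768 = 1.4648 mV.
|e|_max = LSB/2 = 0.732 mV.

0.732 mV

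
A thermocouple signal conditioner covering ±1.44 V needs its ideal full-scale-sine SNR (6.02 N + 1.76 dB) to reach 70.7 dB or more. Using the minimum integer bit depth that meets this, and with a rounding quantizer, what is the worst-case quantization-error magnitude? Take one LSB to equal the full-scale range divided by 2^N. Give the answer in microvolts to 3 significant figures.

352 µV

Range = 1.44 − (-1.44) = 2.88 V.
Required N = ⌈(70.7 − 1.76)/6.02⌉ = ⌈11.452⌉ = 12.
LSB = 2.88 V ÷ 2^12 = 2.88/4096 V = 0.70313 mV.
Half an LSB is 352 µV.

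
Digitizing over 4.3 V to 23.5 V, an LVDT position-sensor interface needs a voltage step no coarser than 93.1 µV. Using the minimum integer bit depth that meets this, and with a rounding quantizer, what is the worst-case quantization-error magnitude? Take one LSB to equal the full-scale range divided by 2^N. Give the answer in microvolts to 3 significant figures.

Range = 23.5 − (4.3) = 19.2 V.
Required number of levels: 19.2/93.1 µV = 206230; smallest N with 2^N ≥ that is 18.
LSB = 19.2 V / 2^18 = 73.242 µV.
|e|_max = LSB/2 = 36.6 µV.

36.6 µV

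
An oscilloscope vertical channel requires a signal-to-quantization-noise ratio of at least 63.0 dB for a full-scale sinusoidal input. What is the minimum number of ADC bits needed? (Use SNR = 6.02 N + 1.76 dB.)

11 bits

6.02 N + 1.76 ≥ 63.0 gives N ≥ 10.173, so the minimum integer is 11.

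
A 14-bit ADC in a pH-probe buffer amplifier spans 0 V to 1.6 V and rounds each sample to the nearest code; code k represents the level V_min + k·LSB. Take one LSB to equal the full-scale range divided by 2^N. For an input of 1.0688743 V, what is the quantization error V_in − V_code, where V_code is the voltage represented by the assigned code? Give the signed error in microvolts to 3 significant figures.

+26.6 µV

Full-scale range = 1.6 V. LSB = 1.6 V / 2^14 ≈ 97.66 µV.
(1.0688743 − (0)) / LSB = 1.0688743 × 16384/1.6 = 10945.2728. Nearest integer: k = 10945.
V_code = V_min + k × range/2^14 = 0 + 10945 × 1.6/16384 = 1.0688476563 V.
V_in − V_code = 1.0688743 − (1.0688476563) = +26.6 µV.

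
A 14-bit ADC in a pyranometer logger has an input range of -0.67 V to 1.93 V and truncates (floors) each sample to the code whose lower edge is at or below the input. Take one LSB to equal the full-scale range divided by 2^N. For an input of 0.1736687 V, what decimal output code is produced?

5316

The full-scale span is 1.93 − (-0.67) = 2.6 V. LSB = 2.6 V / 2^14 ≈ 158.7 µV.
V_in − V_min = 0.1736687 − (-0.67) = 0.8436687 V.
Divide by LSB: 0.8436687 × 16384/2.6 = 5316.4108.
Truncating gives code 5316.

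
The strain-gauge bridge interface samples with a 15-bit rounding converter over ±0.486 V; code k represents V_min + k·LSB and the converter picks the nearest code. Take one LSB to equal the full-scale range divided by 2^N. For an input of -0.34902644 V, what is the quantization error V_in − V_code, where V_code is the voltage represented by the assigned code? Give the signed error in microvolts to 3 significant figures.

−10.6 µV

Full-scale range = 0.486 V − (-0.486 V) = 0.972 V. LSB = 0.972 V / 2^15 ≈ 29.66 µV.
Position in LSBs: (-0.34902644 − (-0.486)) × 32768/0.972 = 4617.6436; rounding gives k = 4618.
Reconstructed level: -0.486 + 4618 × 0.972/32768 V = -0.34901586914 V.
e = -0.34902644 − (-0.34901586914) = −10.6 µV.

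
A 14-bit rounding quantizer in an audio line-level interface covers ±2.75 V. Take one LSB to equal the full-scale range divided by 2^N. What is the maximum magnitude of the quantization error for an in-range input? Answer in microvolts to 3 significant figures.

Range = 2.75 − (-2.75) = 5.5 V.
LSB = 5.5 V / 2^14 = 335.69 µV.
A rounding quantizer has |error| ≤ LSB/2 = 168 µV.

168 µV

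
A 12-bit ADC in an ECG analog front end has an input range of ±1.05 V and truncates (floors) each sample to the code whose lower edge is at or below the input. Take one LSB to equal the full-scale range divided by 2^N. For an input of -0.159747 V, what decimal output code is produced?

1736

Full-scale range = 1.05 V − (-1.05 V) = 2.1 V. LSB = 2.1 V / 2^12 ≈ 0.5127 mV.
code = ⌊(V_in − V_min)/LSB⌋ = ⌊(V_in − V_min) × 2^12 / range⌋
     = ⌊(-0.159747 − (-1.05)) × 4096 / 2.1⌋ = ⌊0.890253 × 4096/2.1⌋
     = ⌊1736.417⌋ = 1736.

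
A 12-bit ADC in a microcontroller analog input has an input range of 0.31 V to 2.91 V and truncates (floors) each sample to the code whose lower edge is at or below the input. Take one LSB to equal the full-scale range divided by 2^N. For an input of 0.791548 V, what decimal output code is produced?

Range = 2.91 − (0.31) = 2.6 V. LSB = 2.6 V / 2^12 ≈ 0.6348 mV.
code = ⌊(V_in − V_min)/LSB⌋ = ⌊(V_in − V_min) × 2^12 / range⌋
     = ⌊(0.791548 − (0.31)) × 4096 / 2.6⌋ = ⌊0.481548 × 4096/2.6⌋
     = ⌊758.623⌋ = 758.

758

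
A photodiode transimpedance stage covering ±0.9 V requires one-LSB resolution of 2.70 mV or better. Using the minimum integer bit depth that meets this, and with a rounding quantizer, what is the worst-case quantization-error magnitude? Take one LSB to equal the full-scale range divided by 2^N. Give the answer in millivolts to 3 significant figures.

0.879 mV

Range = 0.9 − (-0.9) = 1.8 V.
1.8 V / 2.70 mV = 666.7. Since 2^9 = 512 and 2^10 = 1024, N = 10.
LSB = 1.8 V / 2^10 = 1.7578 mV.
|e|_max = LSB/2 = 0.879 mV.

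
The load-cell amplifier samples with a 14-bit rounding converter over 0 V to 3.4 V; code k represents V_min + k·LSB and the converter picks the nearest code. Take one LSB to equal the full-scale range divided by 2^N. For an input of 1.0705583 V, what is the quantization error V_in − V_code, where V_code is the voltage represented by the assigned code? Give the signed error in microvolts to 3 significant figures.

Full-scale range = 3.4 V. LSB = 3.4 V / 2^14 ≈ 207.5 µV.
(1.0705583 − (0)) / LSB = 1.0705583 × 16384/3.4 = 5158.8315. Nearest integer: k = 5159.
Reconstructed level: 0 + 5159 × 3.4/16384 V = 1.0705932617 V.
e = 1.0705583 − (1.0705932617) = −35.0 µV.

−35.0 µV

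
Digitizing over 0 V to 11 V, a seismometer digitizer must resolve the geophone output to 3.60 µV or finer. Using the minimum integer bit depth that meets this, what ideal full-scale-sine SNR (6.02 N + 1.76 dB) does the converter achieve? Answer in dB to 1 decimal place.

134.2 dB

V_FS = 11 V.
Need 2^N ≥ 11 V / 3.60 µV = 3.056e6 → N_min = 22.
6.02(22) + 1.76 = 134.20 dB.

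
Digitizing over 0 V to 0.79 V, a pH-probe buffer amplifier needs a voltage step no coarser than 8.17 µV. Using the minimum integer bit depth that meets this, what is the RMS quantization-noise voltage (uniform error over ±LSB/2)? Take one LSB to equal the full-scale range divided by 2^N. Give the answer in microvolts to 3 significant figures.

1.74 µV

Span = 0.79 V.
Levels needed ≥ 0.79/8.17 µV = 96700. 2^17 = 131072 suffices, so N_min = 17.
One LSB is 0.79 V / 131072 = 6.0272 µV.
V_rms = LSB/√12 = 1.74 µV.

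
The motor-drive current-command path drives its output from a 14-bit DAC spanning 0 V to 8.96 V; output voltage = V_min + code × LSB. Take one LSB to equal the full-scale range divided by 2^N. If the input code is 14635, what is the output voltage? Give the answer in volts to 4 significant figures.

8.004 V

Full-scale range = 8.96 V. LSB = 8.96 V / 2^14.
V_out = V_min + code × LSB = 0 V + 14635 × 8.96 V / 16384
      = 0 V + 8.00352 V = 8.00352 V.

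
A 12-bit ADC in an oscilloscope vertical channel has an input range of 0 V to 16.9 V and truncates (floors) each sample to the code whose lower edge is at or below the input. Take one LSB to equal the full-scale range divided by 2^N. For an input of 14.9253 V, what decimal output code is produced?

3617

Range is 16.9 V. LSB = 16.9 V / 2^12 ≈ 4.126 mV.
code = ⌊(V_in − V_min)/LSB⌋ = ⌊(V_in − V_min) × 2^12 / range⌋
     = ⌊(14.9253 − (0)) × 4096 / 16.9⌋ = ⌊14.9253 × 4096/16.9⌋
     = ⌊3617.398⌋ = 3617.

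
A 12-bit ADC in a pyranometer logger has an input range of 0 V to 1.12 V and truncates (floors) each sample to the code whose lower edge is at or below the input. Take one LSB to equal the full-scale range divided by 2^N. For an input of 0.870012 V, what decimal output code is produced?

Range is 1.12 V. LSB = 1.12 V / 2^12 ≈ 273.4 µV.
V_in − V_min = 0.870012 − (0) = 0.870012 V.
Divide by LSB: 0.870012 × 4096/1.12 = 3181.7582.
Truncating gives code 3181.

3181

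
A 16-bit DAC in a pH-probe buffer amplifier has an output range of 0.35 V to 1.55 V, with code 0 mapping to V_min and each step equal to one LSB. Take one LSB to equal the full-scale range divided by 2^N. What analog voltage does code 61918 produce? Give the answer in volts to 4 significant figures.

The full-scale span is 1.55 − (0.35) = 1.2 V. LSB = 1.2 V / 2^16.
V_out = V_min + code × LSB = 0.35 V + 61918 × 1.2 V / 65536
      = 0.35 V + 1.13375 V = 1.48375 V.

1.484 V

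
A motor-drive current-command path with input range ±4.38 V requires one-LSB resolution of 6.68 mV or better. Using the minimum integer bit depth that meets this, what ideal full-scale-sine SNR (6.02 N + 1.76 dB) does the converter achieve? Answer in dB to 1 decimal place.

68.0 dB

Span: 4.38 V − (-4.38 V) = 8.76 V.
Required number of levels: 8.76/6.68 mV = 1311.4; smallest N with 2^N ≥ that is 11.
Ideal SNR at N = 11: 6.02·11 + 1.76 = 68.0 dB.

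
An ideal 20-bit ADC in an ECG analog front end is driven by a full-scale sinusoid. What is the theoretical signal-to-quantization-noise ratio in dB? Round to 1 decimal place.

122.2 dB

SNR = 6.02·20 + 1.76 = 122.16 dB.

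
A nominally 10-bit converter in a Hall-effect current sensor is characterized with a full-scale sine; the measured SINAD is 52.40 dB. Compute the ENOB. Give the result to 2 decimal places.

8.41 bits

Inverting SNR = 6.02 N + 1.76: N_eff = (52.40 − 1.76)/6.02 = 8.4120.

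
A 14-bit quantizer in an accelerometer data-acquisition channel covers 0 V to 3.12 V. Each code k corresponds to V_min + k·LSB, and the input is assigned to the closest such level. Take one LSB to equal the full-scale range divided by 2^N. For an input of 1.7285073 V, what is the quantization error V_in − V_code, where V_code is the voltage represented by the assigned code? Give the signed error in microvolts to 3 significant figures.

Full-scale range = 3.12 V. LSB = 3.12 V / 2^14 ≈ 190.4 µV.
(V_in − V_min)/LSB = (1.7285073 − (0)) × 16384/3.12 = 9076.8794 → nearest code k = 9077.
Reconstructed level: 0 + 9077 × 3.12/16384 V = 1.7285302734 V.
e = 1.7285073 − (1.7285302734) = −23.0 µV.

−23.0 µV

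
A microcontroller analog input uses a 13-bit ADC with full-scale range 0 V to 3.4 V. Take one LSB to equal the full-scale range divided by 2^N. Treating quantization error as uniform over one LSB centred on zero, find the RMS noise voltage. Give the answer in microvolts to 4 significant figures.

V_FS = 3.4 V.
LSB = 3.4 V ÷ 2^13 = 3.4/8192 V = 415.039 µV.
σ_q = LSB/√12 = 415.039 µV/3.4641 = 119.8 µV.

119.8 µV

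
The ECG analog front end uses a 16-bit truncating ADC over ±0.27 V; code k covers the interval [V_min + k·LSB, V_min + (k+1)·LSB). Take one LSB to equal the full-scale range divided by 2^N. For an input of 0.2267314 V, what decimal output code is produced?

Full-scale range = 0.27 V − (-0.27 V) = 0.54 V. LSB = 0.54 V / 2^16 ≈ 8.240 µV.
(V_in − V_min) × 2^16/range = (0.2267314 − (-0.27)) × 65536/0.54 = 60284.795.
Floor → code = 60284.

60284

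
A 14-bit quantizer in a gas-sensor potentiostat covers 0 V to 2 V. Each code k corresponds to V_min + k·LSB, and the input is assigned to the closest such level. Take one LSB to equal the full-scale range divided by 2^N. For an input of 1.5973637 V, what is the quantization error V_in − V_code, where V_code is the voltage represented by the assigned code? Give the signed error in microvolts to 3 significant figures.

−48.4 µV

V_FS = 2 V. LSB = 2 V / 2^14 ≈ 122.1 µV.
(V_in − V_min)/LSB = (1.5973637 − (0)) × 16384/2 = 13085.6034 → nearest code k = 13086.
Reconstructed level: 0 + 13086 × 2/16384 V = 1.5974121094 V.
Error = V_in − V_code = 1.5973637 − (1.5974121094) = −48.4 µV.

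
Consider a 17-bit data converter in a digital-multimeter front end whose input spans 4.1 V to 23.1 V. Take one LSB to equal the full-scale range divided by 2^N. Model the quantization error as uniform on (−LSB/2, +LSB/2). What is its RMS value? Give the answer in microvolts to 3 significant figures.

41.8 µV

The full-scale span is 23.1 − (4.1) = 19 V.
LSB = 19 V / 2^17 = 144.96 µV.
For a uniform distribution on [−LSB/2, +LSB/2], V_rms = LSB/√12 = 144.96 µV/3.4641 = 41.8 µV.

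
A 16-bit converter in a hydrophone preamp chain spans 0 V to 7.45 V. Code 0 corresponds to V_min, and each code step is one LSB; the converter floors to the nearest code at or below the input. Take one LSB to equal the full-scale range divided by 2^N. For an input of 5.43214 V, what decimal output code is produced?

Full-scale range = 7.45 V. LSB = 7.45 V / 2^16 ≈ 113.7 µV.
code = ⌊(V_in − V_min)/LSB⌋ = ⌊(V_in − V_min) × 2^16 / range⌋
     = ⌊(5.43214 − (0)) × 65536 / 7.45⌋ = ⌊5.43214 × 65536/7.45⌋
     = ⌊47785.332⌋ = 47785.

47785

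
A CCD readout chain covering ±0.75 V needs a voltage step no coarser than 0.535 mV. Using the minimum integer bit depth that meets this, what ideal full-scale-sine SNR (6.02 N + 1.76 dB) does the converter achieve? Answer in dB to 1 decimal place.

74.0 dB

Full-scale range = 0.75 V − (-0.75 V) = 1.5 V.
Levels needed ≥ 1.5/0.535 mV = 2804. 2^12 = 4096 suffices, so N_min = 12.
Ideal SNR at N = 12: 6.02·12 + 1.76 = 74.0 dB.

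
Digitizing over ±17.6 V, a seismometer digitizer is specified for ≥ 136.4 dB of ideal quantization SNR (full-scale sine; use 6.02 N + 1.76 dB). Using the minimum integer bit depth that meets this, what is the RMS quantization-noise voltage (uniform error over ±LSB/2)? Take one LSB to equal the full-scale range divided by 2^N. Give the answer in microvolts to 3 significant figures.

The full-scale span is 17.6 − (-17.6) = 35.2 V.
6.02 N + 1.76 ≥ 136.4 gives N ≥ 22.365, so the minimum integer is 23.
LSB = 35.2 V / 2^23 = 4.1962 µV.
V_rms = LSB/√12 = 1.21 µV.

1.21 µV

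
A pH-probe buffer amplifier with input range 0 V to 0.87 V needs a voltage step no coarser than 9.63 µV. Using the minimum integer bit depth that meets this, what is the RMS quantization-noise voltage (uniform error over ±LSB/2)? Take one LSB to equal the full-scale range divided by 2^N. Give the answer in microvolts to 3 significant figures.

1.92 µV

Full-scale range = 0.87 V.
Required number of levels: 0.87/9.63 µV = 90343; smallest N with 2^N ≥ that is 17.
LSB = 0.87 V ÷ 2^17 = 0.87/131072 V = 6.6376 µV.
σ_q = LSB/√12 = 6.6376 µV/3.4641 = 1.92 µV.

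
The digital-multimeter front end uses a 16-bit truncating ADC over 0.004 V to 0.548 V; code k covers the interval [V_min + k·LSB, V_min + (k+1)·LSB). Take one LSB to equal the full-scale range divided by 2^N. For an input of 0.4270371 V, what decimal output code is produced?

Span: 0.548 V − (0.004 V) = 0.544 V. LSB = 0.544 V / 2^16 ≈ 8.301 µV.
code = ⌊(V_in − V_min)/LSB⌋ = ⌊(V_in − V_min) × 2^16 / range⌋
     = ⌊(0.4270371 − (0.004)) × 65536 / 0.544⌋ = ⌊0.4230371 × 65536/0.544⌋
     = ⌊50963.528⌋ = 50963.

50963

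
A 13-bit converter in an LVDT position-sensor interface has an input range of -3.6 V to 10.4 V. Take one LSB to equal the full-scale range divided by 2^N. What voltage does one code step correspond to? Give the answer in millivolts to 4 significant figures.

Span: 10.4 V − (-3.6 V) = 14 V.
There are 2^13 = 8192 steps.
LSB = 14 V ÷ 2^13 = 14/8192 V = 1.709 mV.

1.709 mV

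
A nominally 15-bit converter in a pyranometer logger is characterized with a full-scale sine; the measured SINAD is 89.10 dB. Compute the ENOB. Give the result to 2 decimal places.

14.51 bits

ENOB = (SINAD − 1.76) / 6.02 = (89.10 − 1.76) / 6.02 = 87.34 / 6.02 = 14.5083.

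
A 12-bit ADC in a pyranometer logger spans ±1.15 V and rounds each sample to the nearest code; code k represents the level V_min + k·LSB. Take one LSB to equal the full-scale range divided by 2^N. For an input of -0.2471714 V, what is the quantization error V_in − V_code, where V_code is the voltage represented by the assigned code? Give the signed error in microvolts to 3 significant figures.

−101 µV

Range = 1.15 − (-1.15) = 2.3 V. LSB = 2.3 V / 2^12 ≈ 0.5615 mV.
Position in LSBs: (-0.2471714 − (-1.15)) × 4096/2.3 = 1607.8200; rounding gives k = 1608.
Reconstructed level: -1.15 + 1608 × 2.3/4096 V = -0.2470703125 V.
Error = V_in − V_code = -0.2471714 − (-0.2470703125) = −101 µV.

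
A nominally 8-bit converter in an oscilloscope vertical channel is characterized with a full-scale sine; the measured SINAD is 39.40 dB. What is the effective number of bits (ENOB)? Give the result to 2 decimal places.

ENOB = (39.40 − 1.76)/6.02 = 6.2525 bits.

6.25 bits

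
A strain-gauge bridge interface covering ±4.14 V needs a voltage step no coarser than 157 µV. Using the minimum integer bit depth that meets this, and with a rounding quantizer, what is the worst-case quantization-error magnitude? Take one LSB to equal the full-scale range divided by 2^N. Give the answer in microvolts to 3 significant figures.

63.2 µV

The full-scale span is 4.14 − (-4.14) = 8.28 V.
8.28 V / 157 µV = 52740. Since 2^15 = 32768 and 2^16 = 65536, N = 16.
LSB = 8.28 V / 2^16 = 126.34 µV.
Max error for round-to-nearest is LSB/2 = 63.2 µV.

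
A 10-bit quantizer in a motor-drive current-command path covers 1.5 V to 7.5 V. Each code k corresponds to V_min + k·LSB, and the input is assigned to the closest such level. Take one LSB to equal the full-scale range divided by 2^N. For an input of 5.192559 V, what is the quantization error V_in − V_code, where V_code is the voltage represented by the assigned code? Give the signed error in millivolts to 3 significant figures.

+1.15 mV

Span: 7.5 V − (1.5 V) = 6 V. LSB = 6 V / 2^10 ≈ 5.859 mV.
Position in LSBs: (5.192559 − (1.5)) × 1024/6 = 630.1967; rounding gives k = 630.
Reconstructed level: 1.5 + 630 × 6/1024 V = 5.191406250 V.
V_in − V_code = 5.192559 − (5.191406250) = +1.15 mV.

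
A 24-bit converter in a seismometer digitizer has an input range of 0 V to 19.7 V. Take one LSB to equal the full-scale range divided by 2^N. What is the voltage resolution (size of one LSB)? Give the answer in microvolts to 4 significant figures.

Full-scale range = 19.7 V.
2^24 = 16777216 levels.
LSB = 19.7 V ÷ 2^24 = 19.7/16777216 V = 1.174 µV.

1.174 µV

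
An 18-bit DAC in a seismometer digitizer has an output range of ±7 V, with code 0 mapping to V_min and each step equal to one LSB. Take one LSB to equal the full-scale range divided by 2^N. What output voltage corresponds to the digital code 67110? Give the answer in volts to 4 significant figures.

Range = 7 − (-7) = 14 V. LSB = 14 V / 2^18.
Output = V_min + (67110/262144) × range = -7 + 0.256004 × 14 V
      = -7 + 3.58406 = -3.41594 V.

-3.416 V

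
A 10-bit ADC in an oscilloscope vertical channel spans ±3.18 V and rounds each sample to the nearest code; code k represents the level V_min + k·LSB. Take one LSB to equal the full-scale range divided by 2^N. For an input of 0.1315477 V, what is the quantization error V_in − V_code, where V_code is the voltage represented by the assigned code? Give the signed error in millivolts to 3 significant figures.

Range = 3.18 − (-3.18) = 6.36 V. LSB = 6.36 V / 2^10 ≈ 6.211 mV.
(V_in − V_min)/LSB = (0.1315477 − (-3.18)) × 1024/6.36 = 533.1800 → nearest code k = 533.
Reconstructed level: -3.18 + 533 × 6.36/1024 V = 0.1304296875 V.
e = 0.1315477 − (0.1304296875) = +1.12 mV.

+1.12 mV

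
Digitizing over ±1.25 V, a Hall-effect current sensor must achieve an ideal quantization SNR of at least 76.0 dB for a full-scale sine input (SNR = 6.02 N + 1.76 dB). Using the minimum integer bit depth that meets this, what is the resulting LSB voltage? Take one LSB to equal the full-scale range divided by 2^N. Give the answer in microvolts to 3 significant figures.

305 µV

Range = 1.25 − (-1.25) = 2.5 V.
Solving 6.02 N ≥ 76.0 − 1.76: N ≥ 12.332. Round up → N = 13.
Step size = 2.5/8192 V = 305 µV.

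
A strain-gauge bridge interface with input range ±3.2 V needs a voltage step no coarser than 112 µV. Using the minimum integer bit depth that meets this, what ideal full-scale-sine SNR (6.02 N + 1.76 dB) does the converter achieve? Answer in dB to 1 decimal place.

Full-scale range = 3.2 V − (-3.2 V) = 6.4 V.
Levels needed ≥ 6.4/112 µV = 57140. 2^16 = 65536 suffices, so N_min = 16.
SNR = 6.02 × 16 + 1.76 = 98.08 dB.

98.1 dB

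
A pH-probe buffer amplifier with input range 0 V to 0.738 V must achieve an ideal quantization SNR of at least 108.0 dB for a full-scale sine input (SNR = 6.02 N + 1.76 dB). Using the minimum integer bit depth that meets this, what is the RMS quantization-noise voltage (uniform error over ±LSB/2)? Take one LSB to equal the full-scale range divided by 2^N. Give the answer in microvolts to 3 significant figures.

0.813 µV

Full-scale range = 0.738 V.
Solving 6.02 N ≥ 108.0 − 1.76: N ≥ 17.648. Round up → N = 18.
Step size = 0.738/262144 V = 2.8152 µV.
RMS noise = LSB/√12 = 0.813 µV.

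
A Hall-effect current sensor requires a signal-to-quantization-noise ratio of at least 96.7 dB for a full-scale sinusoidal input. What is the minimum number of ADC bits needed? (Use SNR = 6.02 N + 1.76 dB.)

N ≥ (96.7 − 1.76)/6.02 = 15.771 → N_min = 16.

16 bits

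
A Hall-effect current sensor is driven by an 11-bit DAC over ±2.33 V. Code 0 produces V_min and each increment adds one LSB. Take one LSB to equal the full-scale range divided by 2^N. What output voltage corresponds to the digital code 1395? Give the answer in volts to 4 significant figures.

Full-scale range = 2.33 V − (-2.33 V) = 4.66 V. LSB = 4.66 V / 2^11.
Output = V_min + (1395/2048) × range = -2.33 + 0.681152 × 4.66 V
      = -2.33 V + 3.17417 V = 0.844170 V.

0.8442 V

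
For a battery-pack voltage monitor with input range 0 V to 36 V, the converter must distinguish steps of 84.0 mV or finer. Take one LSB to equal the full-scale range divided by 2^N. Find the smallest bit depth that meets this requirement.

9 bits

Full-scale range = 36 V.
36 V / 84.0 mV = 428.6. Since 2^8 = 256 and 2^9 = 512, N = 9.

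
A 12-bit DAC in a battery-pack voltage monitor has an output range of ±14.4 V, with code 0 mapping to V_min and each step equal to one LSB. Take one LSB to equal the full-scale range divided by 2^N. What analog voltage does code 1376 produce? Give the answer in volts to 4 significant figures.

The full-scale span is 14.4 − (-14.4) = 28.8 V. LSB = 28.8 V / 2^12.
V_out = V_min + code × LSB = -14.4 V + 1376 × 28.8 V / 4096
      = -14.4 V + 9.67500 V = -4.72500 V.

-4.725 V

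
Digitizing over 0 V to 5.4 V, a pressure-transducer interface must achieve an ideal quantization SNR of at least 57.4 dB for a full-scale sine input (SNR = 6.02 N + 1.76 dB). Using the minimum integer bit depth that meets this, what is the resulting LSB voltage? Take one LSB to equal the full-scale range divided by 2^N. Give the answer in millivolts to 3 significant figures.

Full-scale range = 5.4 V.
N ≥ (57.4 − 1.76)/6.02 = 9.243 → N_min = 10.
One LSB is 5.4 V / 1024 = 5.27 mV.

5.27 mV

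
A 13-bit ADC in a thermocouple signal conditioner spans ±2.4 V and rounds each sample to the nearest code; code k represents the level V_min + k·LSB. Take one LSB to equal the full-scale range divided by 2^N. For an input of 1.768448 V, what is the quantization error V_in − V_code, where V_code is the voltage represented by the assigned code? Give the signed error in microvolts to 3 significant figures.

+88.6 µV

Full-scale range = 2.4 V − (-2.4 V) = 4.8 V. LSB = 4.8 V / 2^13 ≈ 0.5859 mV.
Position in LSBs: (1.768448 − (-2.4)) × 8192/4.8 = 7114.1513; rounding gives k = 7114.
Reconstructed level: -2.4 + 7114 × 4.8/8192 V = 1.768359375 V.
e = 1.768448 − (1.768359375) = +88.6 µV.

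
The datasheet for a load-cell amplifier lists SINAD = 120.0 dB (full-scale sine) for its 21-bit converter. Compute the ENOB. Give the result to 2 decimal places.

19.64 bits

ENOB = (120.0 − 1.76)/6.02 = 19.6412 bits.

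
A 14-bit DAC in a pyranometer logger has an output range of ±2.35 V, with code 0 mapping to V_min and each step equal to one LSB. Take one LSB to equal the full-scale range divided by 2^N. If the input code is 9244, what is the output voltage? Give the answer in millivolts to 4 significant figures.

Range = 2.35 − (-2.35) = 4.7 V. LSB = 4.7 V / 2^14.
V_out = -2.35 + 9244 × (4.7/16384) V
      = -2.35 V + 2.65178 V = 0.301782 V.

301.8 mV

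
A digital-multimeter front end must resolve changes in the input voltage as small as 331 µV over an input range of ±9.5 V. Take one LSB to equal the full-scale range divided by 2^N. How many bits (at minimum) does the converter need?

The full-scale span is 9.5 − (-9.5) = 19 V.
Need 2^N ≥ 19 V / 331 µV = 57400 → N_min = 16.

16 bits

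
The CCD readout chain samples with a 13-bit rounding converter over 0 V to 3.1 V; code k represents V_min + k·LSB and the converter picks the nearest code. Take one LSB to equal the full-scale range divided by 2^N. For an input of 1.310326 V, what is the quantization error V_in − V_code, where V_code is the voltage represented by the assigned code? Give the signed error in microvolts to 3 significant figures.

−135 µV

Range is 3.1 V. LSB = 3.1 V / 2^13 ≈ 378.4 µV.
(1.310326 − (0)) / LSB = 1.310326 × 8192/3.1 = 3462.6421. Nearest integer: k = 3463.
V_code = 0 + (3463/8192) × 3.1 = 1.310461426 V.
e = 1.310326 − (1.310461426) = −135 µV.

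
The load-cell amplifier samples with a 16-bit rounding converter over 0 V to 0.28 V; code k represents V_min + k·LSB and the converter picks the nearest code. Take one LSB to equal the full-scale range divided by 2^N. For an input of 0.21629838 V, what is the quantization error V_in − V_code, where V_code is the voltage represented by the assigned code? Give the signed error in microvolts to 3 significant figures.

+0.773 µV

Span = 0.28 V. LSB = 0.28 V / 2^16 ≈ 4.272 µV.
(0.21629838 − (0)) / LSB = 0.21629838 × 65536/0.28 = 50626.1808. Nearest integer: k = 50626.
V_code = V_min + k × range/2^16 = 0 + 50626 × 0.28/65536 = 0.21629760742 V.
Error = V_in − V_code = 0.21629838 − (0.21629760742) = +0.773 µV.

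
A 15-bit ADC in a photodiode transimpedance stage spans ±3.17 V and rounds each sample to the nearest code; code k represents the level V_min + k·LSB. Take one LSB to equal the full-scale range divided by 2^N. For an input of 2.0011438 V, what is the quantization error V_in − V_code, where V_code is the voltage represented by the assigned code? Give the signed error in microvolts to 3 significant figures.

Span: 3.17 V − (-3.17 V) = 6.34 V. LSB = 6.34 V / 2^15 ≈ 193.5 µV.
(2.0011438 − (-3.17)) / LSB = 5.1711438 × 32768/6.34 = 26726.8202. Nearest integer: k = 26727.
V_code = V_min + k × range/2^15 = -3.17 + 26727 × 6.34/32768 = 2.0011785889 V.
Error = V_in − V_code = 2.0011438 − (2.0011785889) = −34.8 µV.

−34.8 µV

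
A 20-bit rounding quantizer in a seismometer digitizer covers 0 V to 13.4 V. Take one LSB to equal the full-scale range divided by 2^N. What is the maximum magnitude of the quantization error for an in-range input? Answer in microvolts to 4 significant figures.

Range is 13.4 V.
Step size = 13.4/1048576 V = 12.7792 µV.
|e|_max = LSB/2 = 6.390 µV.

6.390 µV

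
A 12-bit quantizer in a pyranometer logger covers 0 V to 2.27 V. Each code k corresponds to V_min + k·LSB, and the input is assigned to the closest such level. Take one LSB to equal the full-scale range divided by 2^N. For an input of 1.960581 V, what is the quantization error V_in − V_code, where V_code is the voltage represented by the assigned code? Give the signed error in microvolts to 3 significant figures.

Range is 2.27 V. LSB = 2.27 V / 2^12 ≈ 0.5542 mV.
(V_in − V_min)/LSB = (1.960581 − (0)) × 4096/2.27 = 3537.6827 → nearest code k = 3538.
V_code = 0 + (3538/4096) × 2.27 = 1.960756836 V.
V_in − V_code = 1.960581 − (1.960756836) = −176 µV.

−176 µV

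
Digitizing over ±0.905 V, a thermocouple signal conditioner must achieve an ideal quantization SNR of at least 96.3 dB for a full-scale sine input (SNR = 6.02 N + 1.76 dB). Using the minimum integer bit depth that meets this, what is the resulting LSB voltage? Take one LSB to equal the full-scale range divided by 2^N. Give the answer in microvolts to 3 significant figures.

27.6 µV

Span: 0.905 V − (-0.905 V) = 1.81 V.
Required N = ⌈(96.3 − 1.76)/6.02⌉ = ⌈15.704⌉ = 16.
Step size = 1.81/65536 V = 27.6 µV.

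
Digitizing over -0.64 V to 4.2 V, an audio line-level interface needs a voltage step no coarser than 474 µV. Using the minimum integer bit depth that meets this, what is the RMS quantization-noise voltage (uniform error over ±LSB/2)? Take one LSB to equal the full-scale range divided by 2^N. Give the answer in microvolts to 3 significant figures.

Range = 4.2 − (-0.64) = 4.84 V.
Levels needed ≥ 4.84/474 µV = 10210. 2^14 = 16384 suffices, so N_min = 14.
LSB = 4.84 V / 2^14 = 295.41 µV.
σ_q = LSB/√12 = 295.41 µV/3.4641 = 85.3 µV.

85.3 µV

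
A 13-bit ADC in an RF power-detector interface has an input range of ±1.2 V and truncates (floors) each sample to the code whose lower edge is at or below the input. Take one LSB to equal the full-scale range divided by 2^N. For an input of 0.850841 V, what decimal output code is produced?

Full-scale range = 1.2 V − (-1.2 V) = 2.4 V. LSB = 2.4 V / 2^13 ≈ 293.0 µV.
code = ⌊(V_in − V_min)/LSB⌋ = ⌊(V_in − V_min) × 2^13 / range⌋
     = ⌊(0.850841 − (-1.2)) × 8192 / 2.4⌋ = ⌊2.050841 × 8192/2.4⌋
     = ⌊7000.204⌋ = 7000.

7000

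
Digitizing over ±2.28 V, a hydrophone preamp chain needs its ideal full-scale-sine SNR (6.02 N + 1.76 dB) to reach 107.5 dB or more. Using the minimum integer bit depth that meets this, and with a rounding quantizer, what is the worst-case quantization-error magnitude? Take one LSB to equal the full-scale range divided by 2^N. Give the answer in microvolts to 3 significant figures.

Range = 2.28 − (-2.28) = 4.56 V.
6.02 N + 1.76 ≥ 107.5 gives N ≥ 17.565, so the minimum integer is 18.
Step size = 4.56/262144 V = 17.395 µV.
|e|_max = LSB/2 = 8.70 µV.

8.70 µV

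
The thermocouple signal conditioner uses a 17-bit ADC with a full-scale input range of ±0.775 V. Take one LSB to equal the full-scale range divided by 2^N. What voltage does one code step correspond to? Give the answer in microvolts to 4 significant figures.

11.83 µV

The full-scale span is 0.775 − (-0.775) = 1.55 V.
There are 2^17 = 131072 steps.
One LSB is 1.55 V / 131072 = 11.83 µV.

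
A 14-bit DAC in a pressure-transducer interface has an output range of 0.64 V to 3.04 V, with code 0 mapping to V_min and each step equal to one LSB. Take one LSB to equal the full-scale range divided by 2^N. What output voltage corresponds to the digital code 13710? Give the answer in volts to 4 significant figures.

Span: 3.04 V − (0.64 V) = 2.4 V. LSB = 2.4 V / 2^14.
V_out = V_min + code × LSB = 0.64 V + 13710 × 2.4 V / 16384
      = 0.64 V + 2.00830 V = 2.64830 V.

2.648 V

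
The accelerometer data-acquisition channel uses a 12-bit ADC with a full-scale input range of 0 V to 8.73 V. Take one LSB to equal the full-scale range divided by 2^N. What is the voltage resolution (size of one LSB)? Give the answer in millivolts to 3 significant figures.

2.13 mV

V_FS = 8.73 V.
There are 2^12 = 4096 steps.
LSB = 8.73 V ÷ 2^12 = 8.73/4096 V = 2.13 mV.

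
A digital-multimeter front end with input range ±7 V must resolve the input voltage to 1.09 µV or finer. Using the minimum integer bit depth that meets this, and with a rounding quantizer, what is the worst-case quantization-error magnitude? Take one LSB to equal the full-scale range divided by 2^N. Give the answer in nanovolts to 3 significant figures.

Span: 7 V − (-7 V) = 14 V.
14 V / 1.09 µV = 1.284e7. Since 2^23 = 8388608 and 2^24 = 16777216, N = 24.
LSB = 14 V ÷ 2^24 = 14/16777216 V = 0.83447 µV.
Half an LSB is 417 nV.

417 nV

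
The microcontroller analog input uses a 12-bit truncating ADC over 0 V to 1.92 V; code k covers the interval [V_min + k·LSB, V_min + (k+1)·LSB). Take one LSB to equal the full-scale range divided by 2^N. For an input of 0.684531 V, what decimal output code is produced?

Range is 1.92 V. LSB = 1.92 V / 2^12 ≈ 468.8 µV.
code = ⌊(V_in − V_min)/LSB⌋ = ⌊(V_in − V_min) × 2^12 / range⌋
     = ⌊(0.684531 − (0)) × 4096 / 1.92⌋ = ⌊0.684531 × 4096/1.92⌋
     = ⌊1460.333⌋ = 1460.

1460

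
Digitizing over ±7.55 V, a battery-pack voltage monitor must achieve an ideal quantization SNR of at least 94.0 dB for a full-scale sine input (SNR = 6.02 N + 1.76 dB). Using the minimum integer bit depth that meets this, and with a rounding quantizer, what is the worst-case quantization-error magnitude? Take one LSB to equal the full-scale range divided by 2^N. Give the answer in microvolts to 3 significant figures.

115 µV

Range = 7.55 − (-7.55) = 15.1 V.
N ≥ (94.0 − 1.76)/6.02 = 15.322 → N_min = 16.
LSB = 15.1 V / 2^16 = 230.41 µV.
|e|_max = LSB/2 = 115 µV.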